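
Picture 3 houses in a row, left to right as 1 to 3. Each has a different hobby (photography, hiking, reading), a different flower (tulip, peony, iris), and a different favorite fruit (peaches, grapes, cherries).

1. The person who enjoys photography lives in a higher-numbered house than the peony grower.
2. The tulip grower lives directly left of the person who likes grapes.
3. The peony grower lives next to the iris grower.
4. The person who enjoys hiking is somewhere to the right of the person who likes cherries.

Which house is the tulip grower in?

House 1 hobby: only reading fits.
So house 3 gets iris for flower.
Clue 3 places the peony grower in house 2.
House 1's flower must be tulip (nothing else left).
Clue 1: the person who enjoys photography is in house 3.
From clue 2, the person who likes grapes must be in house 2.
House 2 hobby: only hiking fits.
House 1's favorite fruit must be cherries (nothing else left).
The only favorite fruit still possible for house 3 is peaches.
So: house 1 = reading/tulip/cherries, house 2 = hiking/peony/grapes, house 3 = photography/iris/peaches.

1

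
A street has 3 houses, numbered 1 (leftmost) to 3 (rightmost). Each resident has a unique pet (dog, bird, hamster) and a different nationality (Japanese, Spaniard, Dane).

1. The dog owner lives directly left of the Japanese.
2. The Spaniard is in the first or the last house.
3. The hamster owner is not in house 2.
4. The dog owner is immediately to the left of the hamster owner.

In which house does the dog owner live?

Clue 4: the dog owner is in house 2.
Clue 4 places the hamster owner in house 3.
That leaves bird as the pet for house 1.
By clue 1, the Japanese is in house 3.
House 1 nationality: only Spaniard fits.
So house 2 gets Dane for nationality.
So: house 1 = bird/Spaniard, house 2 = dog/Dane, house 3 = hamster/Japanese.

2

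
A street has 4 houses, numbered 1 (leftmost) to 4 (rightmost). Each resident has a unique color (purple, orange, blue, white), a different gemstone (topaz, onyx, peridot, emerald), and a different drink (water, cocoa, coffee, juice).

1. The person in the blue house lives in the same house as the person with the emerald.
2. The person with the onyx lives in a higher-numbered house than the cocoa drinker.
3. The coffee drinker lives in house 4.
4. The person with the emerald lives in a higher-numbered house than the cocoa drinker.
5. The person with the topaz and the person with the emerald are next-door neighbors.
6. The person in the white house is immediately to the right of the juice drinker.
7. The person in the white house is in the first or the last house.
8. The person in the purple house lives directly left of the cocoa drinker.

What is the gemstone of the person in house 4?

By clue 3, the coffee drinker is in house 4.
From clue 7, the person in the white house must be in house 4.
From clue 4, the person with the emerald must be in house 3.
By clue 4, the cocoa drinker is in house 2.
The juice drinker is in house 3 (clue 6).
The person in the purple house is in house 1 (clue 8).
The only gemstone still possible for house 1 is peridot.
That leaves topaz as the gemstone for house 2.
That leaves onyx as the gemstone for house 4.
House 1's drink must be water (nothing else left).
The person in the blue house is in house 3 (clue 1).
The only color still possible for house 2 is orange.
So: house 1 = purple/peridot/water, house 2 = orange/topaz/cocoa, house 3 = blue/emerald/juice, house 4 = white/onyx/coffee.

onyx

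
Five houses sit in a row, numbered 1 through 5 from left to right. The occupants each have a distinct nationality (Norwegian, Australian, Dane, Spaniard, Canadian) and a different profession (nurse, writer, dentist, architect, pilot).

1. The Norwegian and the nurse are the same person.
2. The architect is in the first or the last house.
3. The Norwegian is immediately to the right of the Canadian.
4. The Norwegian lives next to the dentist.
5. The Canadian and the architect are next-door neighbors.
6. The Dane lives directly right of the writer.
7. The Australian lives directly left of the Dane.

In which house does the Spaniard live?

1

The Canadian is narrowed to house 2 or 4; consider each.
Placing it in house 4 leads to a contradiction, so it's in house 2.
The Norwegian is in house 3 (clue 3).
From clue 5, the architect must be in house 1.
The nurse is in house 3 (clue 1).
Clue 7 places the Australian in house 4.
Clue 7: the Dane is in house 5.
House 1's nationality must be Spaniard (nothing else left).
That leaves dentist as the profession for house 2.
That leaves writer as the profession for house 4.
House 5 profession: only pilot fits.
So: house 1 = Spaniard/architect, house 2 = Canadian/dentist, house 3 = Norwegian/nurse, house 4 = Australian/writer, house 5 = Dane/pilot.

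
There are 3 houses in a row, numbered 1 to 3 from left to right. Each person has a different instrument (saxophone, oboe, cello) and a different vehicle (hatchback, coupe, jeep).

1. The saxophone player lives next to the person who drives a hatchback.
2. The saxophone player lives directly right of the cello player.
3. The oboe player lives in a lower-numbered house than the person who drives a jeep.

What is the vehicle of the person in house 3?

jeep

House 3's instrument must be saxophone (nothing else left).
From clue 1, the person who drives a hatchback must be in house 2.
Clue 2 places the cello player in house 2.
House 1 instrument: only oboe fits.
So house 1 gets coupe for vehicle.
House 3 vehicle: only jeep fits.
So: house 1 = oboe/coupe, house 2 = cello/hatchback, house 3 = saxophone/jeep.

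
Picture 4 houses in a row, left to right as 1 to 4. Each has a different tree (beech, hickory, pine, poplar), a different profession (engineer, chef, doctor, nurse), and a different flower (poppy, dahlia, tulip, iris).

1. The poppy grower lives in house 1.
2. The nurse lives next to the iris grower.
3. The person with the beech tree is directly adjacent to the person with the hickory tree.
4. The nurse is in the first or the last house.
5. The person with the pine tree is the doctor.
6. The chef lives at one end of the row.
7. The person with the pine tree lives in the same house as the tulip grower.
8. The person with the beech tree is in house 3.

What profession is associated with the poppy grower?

chef

Clue 1: the poppy grower is in house 1.
The person with the beech tree is in house 3 (clue 8).
That leaves poplar as the tree for house 1.
House 3's profession must be engineer (nothing else left).
That leaves doctor as the profession for house 2.
The person with the pine tree is in house 2 (clue 5).
Clue 7 places the tulip grower in house 2.
That leaves hickory as the tree for house 4.
That leaves iris as the flower for house 3.
That leaves dahlia as the flower for house 4.
By clue 2, the nurse is in house 4.
The only profession still possible for house 1 is chef.
So: house 1 = poplar/chef/poppy, house 2 = pine/doctor/tulip, house 3 = beech/engineer/iris, house 4 = hickory/nurse/dahlia.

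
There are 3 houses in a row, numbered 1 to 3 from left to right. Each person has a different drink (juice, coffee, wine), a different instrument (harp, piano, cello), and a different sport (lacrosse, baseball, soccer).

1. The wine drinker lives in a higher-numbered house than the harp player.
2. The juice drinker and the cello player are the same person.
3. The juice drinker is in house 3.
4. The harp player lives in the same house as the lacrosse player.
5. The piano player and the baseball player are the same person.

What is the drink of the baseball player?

By clue 3, the juice drinker is in house 3.
The only drink still possible for house 1 is coffee.
The only drink still possible for house 2 is wine.
Clue 1 places the harp player in house 1.
Clue 2: the cello player is in house 3.
Clue 4 places the lacrosse player in house 1.
That leaves piano as the instrument for house 2.
Clue 5 places the baseball player in house 2.
The only sport still possible for house 3 is soccer.
So: house 1 = coffee/harp/lacrosse, house 2 = wine/piano/baseball, house 3 = juice/cello/soccer.

wine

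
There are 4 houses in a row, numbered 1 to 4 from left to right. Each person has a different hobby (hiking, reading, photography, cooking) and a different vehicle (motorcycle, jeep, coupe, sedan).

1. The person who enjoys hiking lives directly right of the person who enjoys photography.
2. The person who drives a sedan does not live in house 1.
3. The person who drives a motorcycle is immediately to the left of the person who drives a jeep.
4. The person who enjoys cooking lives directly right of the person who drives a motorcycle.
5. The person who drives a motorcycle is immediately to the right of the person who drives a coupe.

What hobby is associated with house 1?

photography

House 1 vehicle: only coupe fits.
Clue 5 places the person who drives a motorcycle in house 2.
Clue 3: the person who drives a jeep is in house 3.
By clue 4, the person who enjoys cooking is in house 3.
House 4 vehicle: only sedan fits.
Clue 1: the person who enjoys hiking is in house 2.
Clue 1: the person who enjoys photography is in house 1.
House 4's hobby must be reading (nothing else left).
So: house 1 = photography/coupe, house 2 = hiking/motorcycle, house 3 = cooking/jeep, house 4 = reading/sedan.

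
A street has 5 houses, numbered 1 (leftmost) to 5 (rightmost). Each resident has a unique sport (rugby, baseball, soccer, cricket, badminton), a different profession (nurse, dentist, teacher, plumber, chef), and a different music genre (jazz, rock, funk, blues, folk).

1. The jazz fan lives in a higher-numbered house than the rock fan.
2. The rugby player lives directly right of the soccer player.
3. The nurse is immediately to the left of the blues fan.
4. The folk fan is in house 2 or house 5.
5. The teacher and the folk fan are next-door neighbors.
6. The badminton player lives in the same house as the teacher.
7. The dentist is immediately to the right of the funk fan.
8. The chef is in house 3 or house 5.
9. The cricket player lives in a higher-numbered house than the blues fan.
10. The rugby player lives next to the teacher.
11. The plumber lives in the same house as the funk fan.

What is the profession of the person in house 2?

dentist

The chef is narrowed to house 3 or 5; consider each.
Placing it in house 3 leads to a contradiction, so it's in house 5.
The folk fan is narrowed to house 2 or 5; consider each.
Placing it in house 2 leads to a contradiction, so it's in house 5.
From clue 5, the teacher must be in house 4.
By clue 6, the badminton player is in house 4.
From clue 2, the rugby player must be in house 3.
From clue 2, the soccer player must be in house 2.
House 1's sport must be baseball (nothing else left).
House 5's sport must be cricket (nothing else left).
The dentist is narrowed to house 2 or 3; consider each.
Placing it in house 3 leads to a contradiction, so it's in house 2.
The funk fan is in house 1 (clue 7).
Clue 11: the plumber is in house 1.
House 3 profession: only nurse fits.
Clue 3 places the blues fan in house 4.
That leaves rock as the music genre for house 2.
House 3's music genre must be jazz (nothing else left).
So: house 1 = baseball/plumber/funk, house 2 = soccer/dentist/rock, house 3 = rugby/nurse/jazz, house 4 = badminton/teacher/blues, house 5 = cricket/chef/folk.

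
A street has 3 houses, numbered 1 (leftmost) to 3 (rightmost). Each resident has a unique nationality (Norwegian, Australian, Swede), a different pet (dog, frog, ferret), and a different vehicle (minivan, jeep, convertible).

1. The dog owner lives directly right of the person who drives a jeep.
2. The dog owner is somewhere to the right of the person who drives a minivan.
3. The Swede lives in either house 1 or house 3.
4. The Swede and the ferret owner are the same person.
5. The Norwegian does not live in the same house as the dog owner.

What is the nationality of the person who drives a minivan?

Swede

The only vehicle still possible for house 3 is convertible.
The Swede is narrowed to house 1 or 3; consider each.
Placing it in house 3 leads to a contradiction, so it's in house 1.
The ferret owner is in house 1 (clue 4).
The Australian is narrowed to house 2 or 3; consider each.
Placing it in house 2 leads to a contradiction, so it's in house 3.
House 2's nationality must be Norwegian (nothing else left).
From clue 5, the dog owner must be in house 3.
The only pet still possible for house 2 is frog.
Clue 1 places the person who drives a jeep in house 2.
The only vehicle still possible for house 1 is minivan.
So: house 1 = Swede/ferret/minivan, house 2 = Norwegian/frog/jeep, house 3 = Australian/dog/convertible.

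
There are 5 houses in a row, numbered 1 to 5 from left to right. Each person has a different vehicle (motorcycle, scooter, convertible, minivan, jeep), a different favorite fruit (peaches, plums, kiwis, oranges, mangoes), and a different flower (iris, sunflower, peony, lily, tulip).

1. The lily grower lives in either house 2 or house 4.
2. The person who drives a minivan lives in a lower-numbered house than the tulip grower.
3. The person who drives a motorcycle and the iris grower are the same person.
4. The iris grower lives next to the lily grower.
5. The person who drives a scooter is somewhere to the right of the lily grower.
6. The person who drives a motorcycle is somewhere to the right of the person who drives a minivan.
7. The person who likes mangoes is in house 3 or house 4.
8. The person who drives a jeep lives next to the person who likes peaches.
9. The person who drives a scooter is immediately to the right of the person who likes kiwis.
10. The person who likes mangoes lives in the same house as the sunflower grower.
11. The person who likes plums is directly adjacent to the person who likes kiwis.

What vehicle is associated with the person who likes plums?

That leaves peony as the flower for house 1.
The person who drives a motorcycle is narrowed to house 3 or 5; consider each.
Placing it in house 5 leads to a contradiction, so it's in house 3.
By clue 3, the iris grower is in house 3.
House 2 flower: only lily fits.
That leaves sunflower as the flower for house 4.
The only flower still possible for house 5 is tulip.
From clue 10, the person who likes mangoes must be in house 4.
Clue 9 places the person who drives a scooter in house 4.
The person who likes plums is in house 2 (clue 11).
House 5's vehicle must be convertible (nothing else left).
That leaves kiwis as the favorite fruit for house 3.
By clue 8, the person who drives a jeep is in house 2.
Clue 8 places the person who likes peaches in house 1.
House 1's vehicle must be minivan (nothing else left).
House 5's favorite fruit must be oranges (nothing else left).
So: house 1 = minivan/peaches/peony, house 2 = jeep/plums/lily, house 3 = motorcycle/kiwis/iris, house 4 = scooter/mangoes/sunflower, house 5 = convertible/oranges/tulip.

jeep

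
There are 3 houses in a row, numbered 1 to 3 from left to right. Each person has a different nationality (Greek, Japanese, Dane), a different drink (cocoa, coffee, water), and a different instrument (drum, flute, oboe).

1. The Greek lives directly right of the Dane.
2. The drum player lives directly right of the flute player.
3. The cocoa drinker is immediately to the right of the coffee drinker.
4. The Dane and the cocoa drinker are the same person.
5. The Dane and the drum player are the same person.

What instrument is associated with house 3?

oboe

Clue 4: the Dane is in house 2.
From clue 4, the cocoa drinker must be in house 2.
From clue 5, the drum player must be in house 2.
House 1's nationality must be Japanese (nothing else left).
House 3 nationality: only Greek fits.
House 1 drink: only coffee fits.
So house 3 gets water for drink.
House 1 instrument: only flute fits.
That leaves oboe as the instrument for house 3.
So: house 1 = Japanese/coffee/flute, house 2 = Dane/cocoa/drum, house 3 = Greek/water/oboe.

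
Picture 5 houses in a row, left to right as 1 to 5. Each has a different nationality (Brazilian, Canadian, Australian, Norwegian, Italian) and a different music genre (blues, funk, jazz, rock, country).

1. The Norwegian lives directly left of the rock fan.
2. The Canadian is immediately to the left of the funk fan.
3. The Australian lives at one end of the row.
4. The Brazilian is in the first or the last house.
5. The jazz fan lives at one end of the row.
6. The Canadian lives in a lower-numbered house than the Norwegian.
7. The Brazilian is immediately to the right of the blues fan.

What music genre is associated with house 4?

blues

By clue 7, the Brazilian is in house 5.
From clue 7, the blues fan must be in house 4.
House 1 nationality: only Australian fits.
By clue 2, the Canadian is in house 2.
Clue 2: the funk fan is in house 3.
Clue 6: the Norwegian is in house 4.
So house 3 gets Italian for nationality.
House 2's music genre must be country (nothing else left).
The only music genre still possible for house 5 is rock.
That leaves jazz as the music genre for house 1.
So: house 1 = Australian/jazz, house 2 = Canadian/country, house 3 = Italian/funk, house 4 = Norwegian/blues, house 5 = Brazilian/rock.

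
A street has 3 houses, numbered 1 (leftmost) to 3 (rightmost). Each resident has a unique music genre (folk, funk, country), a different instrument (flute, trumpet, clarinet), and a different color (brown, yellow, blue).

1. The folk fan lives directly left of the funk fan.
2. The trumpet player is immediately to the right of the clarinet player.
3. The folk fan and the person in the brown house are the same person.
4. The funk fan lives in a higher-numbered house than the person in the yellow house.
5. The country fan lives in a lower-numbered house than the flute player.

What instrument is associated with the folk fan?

The only music genre still possible for house 3 is funk.
The only instrument still possible for house 1 is clarinet.
House 3's color must be blue (nothing else left).
Clue 1 places the folk fan in house 2.
By clue 2, the trumpet player is in house 2.
From clue 3, the person in the brown house must be in house 2.
So house 1 gets country for music genre.
So house 3 gets flute for instrument.
The only color still possible for house 1 is yellow.
So: house 1 = country/clarinet/yellow, house 2 = folk/trumpet/brown, house 3 = funk/flute/blue.

trumpet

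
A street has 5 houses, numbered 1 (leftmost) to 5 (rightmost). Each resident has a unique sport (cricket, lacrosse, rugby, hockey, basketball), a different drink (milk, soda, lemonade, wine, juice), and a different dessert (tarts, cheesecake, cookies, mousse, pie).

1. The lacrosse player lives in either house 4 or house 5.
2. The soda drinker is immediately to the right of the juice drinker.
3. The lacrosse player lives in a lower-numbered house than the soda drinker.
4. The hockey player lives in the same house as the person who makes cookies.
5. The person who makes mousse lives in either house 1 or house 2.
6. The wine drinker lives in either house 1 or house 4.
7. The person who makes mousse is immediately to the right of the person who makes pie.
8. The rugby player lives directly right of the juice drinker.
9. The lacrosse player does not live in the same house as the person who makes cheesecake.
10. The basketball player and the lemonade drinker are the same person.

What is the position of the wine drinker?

1

By clue 3, the lacrosse player is in house 4.
By clue 3, the soda drinker is in house 5.
Clue 7: the person who makes mousse is in house 2.
From clue 7, the person who makes pie must be in house 1.
Clue 2 places the juice drinker in house 4.
The rugby player is in house 5 (clue 8).
The only sport still possible for house 3 is hockey.
House 4's dessert must be tarts (nothing else left).
From clue 4, the person who makes cookies must be in house 3.
That leaves wine as the drink for house 1.
That leaves milk as the drink for house 3.
House 5 dessert: only cheesecake fits.
The basketball player is in house 2 (clue 10).
That leaves cricket as the sport for house 1.
The only drink still possible for house 2 is lemonade.
So: house 1 = cricket/wine/pie, house 2 = basketball/lemonade/mousse, house 3 = hockey/milk/cookies, house 4 = lacrosse/juice/tarts, house 5 = rugby/soda/cheesecake.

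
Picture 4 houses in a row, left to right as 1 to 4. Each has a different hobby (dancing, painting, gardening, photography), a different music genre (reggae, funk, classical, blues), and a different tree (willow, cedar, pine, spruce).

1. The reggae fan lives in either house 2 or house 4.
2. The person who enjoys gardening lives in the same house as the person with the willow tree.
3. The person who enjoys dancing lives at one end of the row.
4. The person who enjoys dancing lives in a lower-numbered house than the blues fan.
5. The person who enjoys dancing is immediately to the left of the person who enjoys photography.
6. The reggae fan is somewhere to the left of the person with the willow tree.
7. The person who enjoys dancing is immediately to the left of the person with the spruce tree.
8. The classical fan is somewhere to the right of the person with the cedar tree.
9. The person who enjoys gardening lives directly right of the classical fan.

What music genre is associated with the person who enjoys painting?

classical

Clue 4: the person who enjoys dancing is in house 1.
Clue 5: the person who enjoys photography is in house 2.
From clue 6, the reggae fan must be in house 2.
From clue 7, the person with the spruce tree must be in house 2.
So house 1 gets funk for music genre.
House 3 music genre: only classical fits.
So house 4 gets blues for music genre.
From clue 8, the person with the cedar tree must be in house 1.
By clue 9, the person who enjoys gardening is in house 4.
House 3 hobby: only painting fits.
Clue 2 places the person with the willow tree in house 4.
The only tree still possible for house 3 is pine.
So: house 1 = dancing/funk/cedar, house 2 = photography/reggae/spruce, house 3 = painting/classical/pine, house 4 = gardening/blues/willow.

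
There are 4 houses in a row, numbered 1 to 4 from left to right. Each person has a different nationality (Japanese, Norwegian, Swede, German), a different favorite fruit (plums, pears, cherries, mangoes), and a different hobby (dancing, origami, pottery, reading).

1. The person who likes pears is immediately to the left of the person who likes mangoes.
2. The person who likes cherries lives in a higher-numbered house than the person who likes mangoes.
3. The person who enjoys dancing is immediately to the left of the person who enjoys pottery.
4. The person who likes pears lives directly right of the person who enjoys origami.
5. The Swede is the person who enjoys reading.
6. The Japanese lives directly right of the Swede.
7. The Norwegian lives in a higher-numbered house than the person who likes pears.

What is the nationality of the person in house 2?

Swede

That leaves plums as the favorite fruit for house 1.
The only favorite fruit still possible for house 4 is cherries.
The person who likes pears is in house 2 (clue 1).
The person who likes mangoes is in house 3 (clue 1).
From clue 4, the person who enjoys origami must be in house 1.
That leaves pottery as the hobby for house 4.
From clue 3, the person who enjoys dancing must be in house 3.
So house 1 gets German for nationality.
That leaves Swede as the nationality for house 2.
That leaves reading as the hobby for house 2.
The Japanese is in house 3 (clue 6).
The only nationality still possible for house 4 is Norwegian.
So: house 1 = German/plums/origami, house 2 = Swede/pears/reading, house 3 = Japanese/mangoes/dancing, house 4 = Norwegian/cherries/pottery.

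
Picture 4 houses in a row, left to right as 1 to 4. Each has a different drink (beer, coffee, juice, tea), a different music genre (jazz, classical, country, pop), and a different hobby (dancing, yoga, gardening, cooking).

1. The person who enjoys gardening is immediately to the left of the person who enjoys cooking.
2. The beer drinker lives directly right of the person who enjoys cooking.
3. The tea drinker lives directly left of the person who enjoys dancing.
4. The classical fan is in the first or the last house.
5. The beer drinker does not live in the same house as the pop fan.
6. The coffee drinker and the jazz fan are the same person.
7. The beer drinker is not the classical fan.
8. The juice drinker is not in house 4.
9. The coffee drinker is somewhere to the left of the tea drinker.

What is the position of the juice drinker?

House 4 drink: only beer fits.
Clue 2 places the person who enjoys cooking in house 3.
From clue 7, the classical fan must be in house 1.
So house 4 gets country for music genre.
From clue 1, the person who enjoys gardening must be in house 2.
By clue 3, the tea drinker is in house 3.
From clue 6, the coffee drinker must be in house 2.
So house 1 gets juice for drink.
House 2's music genre must be jazz (nothing else left).
House 3's music genre must be pop (nothing else left).
The only hobby still possible for house 1 is yoga.
House 4's hobby must be dancing (nothing else left).
So: house 1 = juice/classical/yoga, house 2 = coffee/jazz/gardening, house 3 = tea/pop/cooking, house 4 = beer/country/dancing.

1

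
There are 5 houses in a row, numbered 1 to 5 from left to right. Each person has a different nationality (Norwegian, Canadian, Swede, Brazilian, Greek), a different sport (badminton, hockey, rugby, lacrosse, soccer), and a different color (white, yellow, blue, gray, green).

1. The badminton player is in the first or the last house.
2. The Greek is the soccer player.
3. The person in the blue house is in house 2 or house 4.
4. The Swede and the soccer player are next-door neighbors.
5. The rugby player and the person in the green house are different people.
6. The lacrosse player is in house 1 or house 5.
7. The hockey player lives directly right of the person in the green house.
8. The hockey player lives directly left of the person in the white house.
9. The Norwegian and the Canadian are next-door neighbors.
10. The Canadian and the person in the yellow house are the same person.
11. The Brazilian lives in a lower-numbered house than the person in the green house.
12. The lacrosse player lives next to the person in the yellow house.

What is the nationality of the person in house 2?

Swede

So house 1 gets gray for color.
So house 5 gets white for color.
By clue 8, the hockey player is in house 4.
So house 3 gets green for color.
The only sport still possible for house 3 is soccer.
By clue 2, the Greek is in house 3.
House 5 nationality: only Norwegian fits.
That leaves rugby as the sport for house 2.
Clue 9 places the Canadian in house 4.
The person in the yellow house is in house 4 (clue 10).
The lacrosse player is in house 5 (clue 12).
House 1's nationality must be Brazilian (nothing else left).
So house 2 gets Swede for nationality.
House 1 sport: only badminton fits.
House 2's color must be blue (nothing else left).
So: house 1 = Brazilian/badminton/gray, house 2 = Swede/rugby/blue, house 3 = Greek/soccer/green, house 4 = Canadian/hockey/yellow, house 5 = Norwegian/lacrosse/white.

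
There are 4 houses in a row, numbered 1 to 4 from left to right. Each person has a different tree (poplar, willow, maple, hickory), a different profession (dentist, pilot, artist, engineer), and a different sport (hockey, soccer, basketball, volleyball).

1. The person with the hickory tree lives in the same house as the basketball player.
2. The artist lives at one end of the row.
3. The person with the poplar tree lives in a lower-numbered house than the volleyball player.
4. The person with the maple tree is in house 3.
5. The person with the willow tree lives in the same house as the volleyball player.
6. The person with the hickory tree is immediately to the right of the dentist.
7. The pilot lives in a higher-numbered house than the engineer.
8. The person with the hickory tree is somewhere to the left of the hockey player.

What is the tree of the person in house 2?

Clue 4 places the person with the maple tree in house 3.
That leaves poplar as the tree for house 1.
House 2's tree must be hickory (nothing else left).
The only tree still possible for house 4 is willow.
Clue 1: the basketball player is in house 2.
Clue 5: the volleyball player is in house 4.
Clue 6: the dentist is in house 1.
House 4 profession: only artist fits.
The only sport still possible for house 1 is soccer.
So house 3 gets hockey for sport.
The pilot is in house 3 (clue 7).
From clue 7, the engineer must be in house 2.
So: house 1 = poplar/dentist/soccer, house 2 = hickory/engineer/basketball, house 3 = maple/pilot/hockey, house 4 = willow/artist/volleyball.

hickory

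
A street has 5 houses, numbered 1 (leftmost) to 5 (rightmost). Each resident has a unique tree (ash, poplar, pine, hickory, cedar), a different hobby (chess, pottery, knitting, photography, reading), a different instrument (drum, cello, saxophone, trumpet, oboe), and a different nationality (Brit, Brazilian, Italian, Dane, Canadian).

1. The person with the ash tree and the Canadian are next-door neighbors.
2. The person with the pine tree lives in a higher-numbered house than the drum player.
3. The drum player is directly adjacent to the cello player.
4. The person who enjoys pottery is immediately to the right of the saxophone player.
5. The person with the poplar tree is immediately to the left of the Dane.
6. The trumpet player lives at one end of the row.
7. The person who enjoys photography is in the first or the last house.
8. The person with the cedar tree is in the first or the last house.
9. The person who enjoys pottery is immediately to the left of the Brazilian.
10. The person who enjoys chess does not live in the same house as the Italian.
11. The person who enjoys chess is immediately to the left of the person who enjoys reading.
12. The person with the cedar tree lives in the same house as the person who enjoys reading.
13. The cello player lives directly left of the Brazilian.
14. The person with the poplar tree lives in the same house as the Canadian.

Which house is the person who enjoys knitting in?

Clue 12 places the person with the cedar tree in house 5.
Clue 12 places the person who enjoys reading in house 5.
From clue 11, the person who enjoys chess must be in house 4.
The only hobby still possible for house 1 is photography.
House 4's instrument must be oboe (nothing else left).
The only instrument still possible for house 5 is trumpet.
The person who enjoys knitting is narrowed to house 2 or 3; consider each.
Placing it in house 2 leads to a contradiction, so it's in house 3.
That leaves pottery as the hobby for house 2.
Clue 4: the saxophone player is in house 1.
The Brazilian is in house 3 (clue 9).
From clue 13, the cello player must be in house 2.
House 3 instrument: only drum fits.
From clue 2, the person with the pine tree must be in house 4.
By clue 5, the Dane is in house 2.
Clue 14 places the Canadian in house 1.
So house 1 gets poplar for tree.
House 4's nationality must be Brit (nothing else left).
House 5 nationality: only Italian fits.
Clue 1 places the person with the ash tree in house 2.
So house 3 gets hickory for tree.
So: house 1 = poplar/photography/saxophone/Canadian, house 2 = ash/pottery/cello/Dane, house 3 = hickory/knitting/drum/Brazilian, house 4 = pine/chess/oboe/Brit, house 5 = cedar/reading/trumpet/Italian.

3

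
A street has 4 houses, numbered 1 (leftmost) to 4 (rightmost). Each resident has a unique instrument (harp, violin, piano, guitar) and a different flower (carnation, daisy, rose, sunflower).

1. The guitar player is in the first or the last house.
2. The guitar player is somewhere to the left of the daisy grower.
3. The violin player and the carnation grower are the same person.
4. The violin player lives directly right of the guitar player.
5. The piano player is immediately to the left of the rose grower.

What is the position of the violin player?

2

The guitar player is in house 1 (clue 2).
By clue 4, the violin player is in house 2.
House 4 instrument: only harp fits.
From clue 3, the carnation grower must be in house 2.
From clue 5, the rose grower must be in house 4.
House 3 instrument: only piano fits.
House 1's flower must be sunflower (nothing else left).
House 3's flower must be daisy (nothing else left).
So: house 1 = guitar/sunflower, house 2 = violin/carnation, house 3 = piano/daisy, house 4 = harp/rose.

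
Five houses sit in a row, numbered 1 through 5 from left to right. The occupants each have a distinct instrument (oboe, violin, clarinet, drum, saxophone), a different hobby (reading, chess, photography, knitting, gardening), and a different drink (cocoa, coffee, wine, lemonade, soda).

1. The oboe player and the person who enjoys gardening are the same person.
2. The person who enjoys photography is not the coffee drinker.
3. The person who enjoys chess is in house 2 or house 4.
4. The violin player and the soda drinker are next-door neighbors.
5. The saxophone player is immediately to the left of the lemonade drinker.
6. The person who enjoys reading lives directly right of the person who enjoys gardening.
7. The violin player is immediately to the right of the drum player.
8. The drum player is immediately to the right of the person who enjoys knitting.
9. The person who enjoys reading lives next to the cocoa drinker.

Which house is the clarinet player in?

The person who enjoys chess is narrowed to house 2 or 4; consider each.
Placing it in house 2 leads to a contradiction, so it's in house 4.
So house 5 gets photography for hobby.
The oboe player is narrowed to house 1 or 2; consider each.
Placing it in house 2 leads to a contradiction, so it's in house 1.
Clue 1 places the person who enjoys gardening in house 1.
From clue 6, the person who enjoys reading must be in house 2.
House 3's hobby must be knitting (nothing else left).
Clue 8: the drum player is in house 4.
By clue 7, the violin player is in house 5.
So house 5 gets wine for drink.
From clue 4, the soda drinker must be in house 4.
House 2's drink must be coffee (nothing else left).
Clue 5: the saxophone player is in house 2.
The only instrument still possible for house 3 is clarinet.
House 1's drink must be cocoa (nothing else left).
The only drink still possible for house 3 is lemonade.
So: house 1 = oboe/gardening/cocoa, house 2 = saxophone/reading/coffee, house 3 = clarinet/knitting/lemonade, house 4 = drum/chess/soda, house 5 = violin/photography/wine.

3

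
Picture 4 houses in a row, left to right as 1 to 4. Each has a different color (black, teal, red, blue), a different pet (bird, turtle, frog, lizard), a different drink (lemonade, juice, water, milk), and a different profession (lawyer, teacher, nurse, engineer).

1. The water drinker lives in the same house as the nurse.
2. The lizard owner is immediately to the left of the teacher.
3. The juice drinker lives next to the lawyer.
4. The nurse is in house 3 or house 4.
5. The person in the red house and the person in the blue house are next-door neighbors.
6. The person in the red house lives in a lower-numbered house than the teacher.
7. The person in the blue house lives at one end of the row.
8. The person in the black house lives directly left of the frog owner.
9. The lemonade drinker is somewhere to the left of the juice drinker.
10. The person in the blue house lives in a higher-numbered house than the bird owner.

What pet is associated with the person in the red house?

Clue 10 places the person in the blue house in house 4.
By clue 5, the person in the red house is in house 3.
From clue 6, the teacher must be in house 4.
House 3 profession: only nurse fits.
Clue 1: the water drinker is in house 3.
By clue 2, the lizard owner is in house 3.
House 4's pet must be turtle (nothing else left).
That leaves milk as the drink for house 4.
By clue 3, the lawyer is in house 1.
Clue 8 places the person in the black house in house 1.
Clue 9: the lemonade drinker is in house 1.
House 2's color must be teal (nothing else left).
That leaves bird as the pet for house 1.
House 2 pet: only frog fits.
House 2's drink must be juice (nothing else left).
House 2 profession: only engineer fits.
So: house 1 = black/bird/lemonade/lawyer, house 2 = teal/frog/juice/engineer, house 3 = red/lizard/water/nurse, house 4 = blue/turtle/milk/teacher.

lizard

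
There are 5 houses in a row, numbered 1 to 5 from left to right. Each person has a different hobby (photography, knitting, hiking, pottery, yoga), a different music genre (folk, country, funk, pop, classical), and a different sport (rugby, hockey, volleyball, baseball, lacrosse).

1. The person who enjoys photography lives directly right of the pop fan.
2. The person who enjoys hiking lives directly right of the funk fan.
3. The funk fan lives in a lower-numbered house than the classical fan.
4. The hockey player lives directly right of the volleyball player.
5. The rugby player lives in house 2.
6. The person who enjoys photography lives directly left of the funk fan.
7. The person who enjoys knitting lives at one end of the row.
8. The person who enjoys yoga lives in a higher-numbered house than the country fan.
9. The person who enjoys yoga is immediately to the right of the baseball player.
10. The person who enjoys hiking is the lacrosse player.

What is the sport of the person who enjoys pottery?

hockey

Clue 5 places the rugby player in house 2.
So house 1 gets baseball for sport.
House 3's sport must be volleyball (nothing else left).
From clue 4, the hockey player must be in house 4.
From clue 9, the person who enjoys yoga must be in house 2.
That leaves lacrosse as the sport for house 5.
The pop fan is in house 2 (clue 1).
From clue 6, the funk fan must be in house 4.
Clue 8 places the country fan in house 1.
From clue 10, the person who enjoys hiking must be in house 5.
The only hobby still possible for house 3 is photography.
House 4's hobby must be pottery (nothing else left).
House 3's music genre must be folk (nothing else left).
The only music genre still possible for house 5 is classical.
The only hobby still possible for house 1 is knitting.
So: house 1 = knitting/country/baseball, house 2 = yoga/pop/rugby, house 3 = photography/folk/volleyball, house 4 = pottery/funk/hockey, house 5 = hiking/classical/lacrosse.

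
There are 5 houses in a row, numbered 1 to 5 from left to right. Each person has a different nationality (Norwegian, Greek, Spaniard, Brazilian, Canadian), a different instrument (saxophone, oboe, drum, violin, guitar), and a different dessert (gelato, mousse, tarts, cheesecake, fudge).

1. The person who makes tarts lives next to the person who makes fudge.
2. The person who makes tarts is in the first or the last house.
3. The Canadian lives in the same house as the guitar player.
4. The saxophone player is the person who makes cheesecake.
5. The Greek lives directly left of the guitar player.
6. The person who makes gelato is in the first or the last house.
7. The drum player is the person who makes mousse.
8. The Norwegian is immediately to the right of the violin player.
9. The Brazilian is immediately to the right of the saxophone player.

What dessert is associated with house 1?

gelato

The person who makes fudge is narrowed to house 2 or 4; consider each.
Placing it in house 2 leads to a contradiction, so it's in house 4.
Clue 1 places the person who makes tarts in house 5.
House 1's dessert must be gelato (nothing else left).
The Brazilian is narrowed to house 3 or 4; consider each.
Placing it in house 4 leads to a contradiction, so it's in house 3.
By clue 9, the saxophone player is in house 2.
The only instrument still possible for house 3 is drum.
Clue 4 places the person who makes cheesecake in house 2.
From clue 5, the Greek must be in house 4.
By clue 5, the guitar player is in house 5.
From clue 7, the person who makes mousse must be in house 3.
House 1 nationality: only Spaniard fits.
The only nationality still possible for house 2 is Norwegian.
So house 5 gets Canadian for nationality.
Clue 8: the violin player is in house 1.
The only instrument still possible for house 4 is oboe.
So: house 1 = Spaniard/violin/gelato, house 2 = Norwegian/saxophone/cheesecake, house 3 = Brazilian/drum/mousse, house 4 = Greek/oboe/fudge, house 5 = Canadian/guitar/tarts.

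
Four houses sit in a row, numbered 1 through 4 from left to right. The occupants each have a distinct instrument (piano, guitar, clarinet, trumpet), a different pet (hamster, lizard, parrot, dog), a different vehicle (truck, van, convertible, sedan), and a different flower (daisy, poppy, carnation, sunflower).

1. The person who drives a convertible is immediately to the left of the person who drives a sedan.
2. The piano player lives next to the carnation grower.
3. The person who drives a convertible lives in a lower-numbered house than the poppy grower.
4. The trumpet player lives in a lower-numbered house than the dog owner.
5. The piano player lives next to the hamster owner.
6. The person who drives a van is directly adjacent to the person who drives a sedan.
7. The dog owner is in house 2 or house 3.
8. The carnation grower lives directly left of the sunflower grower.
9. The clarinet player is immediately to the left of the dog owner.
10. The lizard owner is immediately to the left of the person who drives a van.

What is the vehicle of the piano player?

The clarinet player is narrowed to house 1 or 2; consider each.
Placing it in house 1 leads to a contradiction, so it's in house 2.
From clue 9, the dog owner must be in house 3.
So house 1 gets trumpet for instrument.
The piano player is in house 3 (clue 5).
So house 4 gets guitar for instrument.
The only flower still possible for house 1 is daisy.
From clue 2, the carnation grower must be in house 2.
The sunflower grower is in house 3 (clue 8).
House 4's flower must be poppy (nothing else left).
The hamster owner is narrowed to house 2 or 4; consider each.
Placing it in house 2 leads to a contradiction, so it's in house 4.
The lizard owner is narrowed to house 1 or 2; consider each.
Placing it in house 1 leads to a contradiction, so it's in house 2.
Clue 10 places the person who drives a van in house 3.
So house 1 gets parrot for pet.
From clue 1, the person who drives a convertible must be in house 1.
By clue 1, the person who drives a sedan is in house 2.
So house 4 gets truck for vehicle.
So: house 1 = trumpet/parrot/convertible/daisy, house 2 = clarinet/lizard/sedan/carnation, house 3 = piano/dog/van/sunflower, house 4 = guitar/hamster/truck/poppy.

van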